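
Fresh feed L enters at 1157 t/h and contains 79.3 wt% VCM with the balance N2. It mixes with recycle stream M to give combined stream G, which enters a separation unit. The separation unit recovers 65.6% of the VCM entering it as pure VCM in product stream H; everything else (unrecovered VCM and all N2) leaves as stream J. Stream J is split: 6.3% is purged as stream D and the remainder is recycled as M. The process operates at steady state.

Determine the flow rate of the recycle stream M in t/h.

3998 t/h

N2 enters only via L and leaves only via the purge: 1157×0.207 = 0.063×(N2 in J), and the separation unit passes all N2, so N2 in G = N2 in J = 3801.6 t/h.
VCM in G: m_A = 1157×0.793 + (1−0.063)·(1−0.656)·m_A, so m_A = 917.5/0.6777 = 1353.9 t/h.
J = (1−0.656)×1353.9 + 3801.6 = 4267.3 t/h.
Recycle M = (1−0.063)×4267.3 = 3998.5 t/h.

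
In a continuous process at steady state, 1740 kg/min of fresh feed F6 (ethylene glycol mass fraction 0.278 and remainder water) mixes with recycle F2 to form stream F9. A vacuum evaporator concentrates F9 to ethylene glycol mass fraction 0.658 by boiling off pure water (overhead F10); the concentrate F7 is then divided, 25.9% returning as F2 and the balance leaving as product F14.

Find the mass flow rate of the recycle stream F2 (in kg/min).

Overall ethylene glycol balance (none leaves overhead): ethylene glycol in fresh feed = ethylene glycol in product, i.e. 1740×0.278 = (1−0.259)·F7·0.658.
F7 = 483.72/(0.658×0.741) = 992.09 kg/min.
Recycle F2 = 0.259×992.09 = 256.95 kg/min.

257 kg/min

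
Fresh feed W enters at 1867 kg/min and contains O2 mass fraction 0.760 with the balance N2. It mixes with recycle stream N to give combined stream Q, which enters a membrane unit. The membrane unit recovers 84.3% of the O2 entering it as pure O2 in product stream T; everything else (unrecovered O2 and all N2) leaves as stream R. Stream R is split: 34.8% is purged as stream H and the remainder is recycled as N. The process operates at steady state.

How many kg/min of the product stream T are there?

O2 in Q: m_A = 1867×0.760 + (1−0.348)·(1−0.843)·m_A, so m_A = 1418.9/0.8976 = 1580.7 kg/min.
Product T = 0.843×1580.7 = 1332.6 kg/min.

1333 kg/min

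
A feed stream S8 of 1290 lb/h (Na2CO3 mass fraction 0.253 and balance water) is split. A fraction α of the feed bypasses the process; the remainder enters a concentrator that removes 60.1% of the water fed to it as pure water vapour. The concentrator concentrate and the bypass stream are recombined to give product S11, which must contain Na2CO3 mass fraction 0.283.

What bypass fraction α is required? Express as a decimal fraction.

All 1290×0.253 = 326.37 lb/h of Na2CO3 reaches S11, so S11 = 326.37/0.283 = 1153.3 lb/h and vapour = 136.75 lb/h.
The evaporator receives (1−α)·1290 of feed at 0.747 water and removes 0.601 of that water:
0.601×0.747×(1−α)×1290 = 136.75
(1−α) = 136.75/579.14 = 0.2361;  α = 0.7639.

0.764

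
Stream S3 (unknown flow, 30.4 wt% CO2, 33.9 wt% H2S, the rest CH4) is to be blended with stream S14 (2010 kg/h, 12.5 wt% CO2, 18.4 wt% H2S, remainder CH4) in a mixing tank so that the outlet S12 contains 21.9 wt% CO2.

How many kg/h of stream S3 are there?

Let S3 be the unknown flow. Total out = 2010 + S3.
CO2 balance: 251.25 + 0.304·S3 = 0.219·(2010 + S3)
(0.304 − 0.219)·S3 = 0.219×2010 − 251.25 = 188.94
S3 = 188.94 / 0.085 = 2222.8 kg/h

2223 kg/h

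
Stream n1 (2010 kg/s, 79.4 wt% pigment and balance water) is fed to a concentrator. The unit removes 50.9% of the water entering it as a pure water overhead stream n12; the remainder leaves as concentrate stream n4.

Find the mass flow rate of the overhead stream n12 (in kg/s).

water entering = 2010×0.206 = 414.06 kg/s; overhead removed = 0.509×414.06 = 210.76 kg/s.

210.8 kg/s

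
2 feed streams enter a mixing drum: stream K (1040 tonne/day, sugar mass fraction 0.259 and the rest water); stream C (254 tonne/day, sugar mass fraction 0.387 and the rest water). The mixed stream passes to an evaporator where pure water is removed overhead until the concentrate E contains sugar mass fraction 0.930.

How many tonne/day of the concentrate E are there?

sugar entering = 1040×0.259 + 254×0.387 = 367.66 tonne/day.
All sugar reports to E, so E = 367.66/0.930 = 395.33 tonne/day.

395.3 tonne/day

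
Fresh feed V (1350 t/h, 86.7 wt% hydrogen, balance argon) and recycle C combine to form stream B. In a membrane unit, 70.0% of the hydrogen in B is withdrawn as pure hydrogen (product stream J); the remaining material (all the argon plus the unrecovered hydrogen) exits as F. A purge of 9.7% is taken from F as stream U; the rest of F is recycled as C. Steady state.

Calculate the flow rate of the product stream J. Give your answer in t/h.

1124 t/h

hydrogen in B: m_A = 1350×0.867 + (1−0.097)·(1−0.700)·m_A, so m_A = 1170.5/0.7291 = 1605.3 t/h.
Product J = 0.700×1605.3 = 1123.7 t/h.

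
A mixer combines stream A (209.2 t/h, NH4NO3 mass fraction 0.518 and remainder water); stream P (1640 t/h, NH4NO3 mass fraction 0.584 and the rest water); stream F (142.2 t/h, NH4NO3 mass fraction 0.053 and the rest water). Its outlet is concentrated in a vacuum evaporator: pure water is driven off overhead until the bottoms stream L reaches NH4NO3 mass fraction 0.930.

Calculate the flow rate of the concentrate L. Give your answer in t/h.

1154 t/h

NH4NO3 entering = 209.2×0.518 + 1640×0.584 + 142.2×0.053 = 1073.7 t/h.
All NH4NO3 reports to L, so L = 1073.7/0.930 = 1154.5 t/h.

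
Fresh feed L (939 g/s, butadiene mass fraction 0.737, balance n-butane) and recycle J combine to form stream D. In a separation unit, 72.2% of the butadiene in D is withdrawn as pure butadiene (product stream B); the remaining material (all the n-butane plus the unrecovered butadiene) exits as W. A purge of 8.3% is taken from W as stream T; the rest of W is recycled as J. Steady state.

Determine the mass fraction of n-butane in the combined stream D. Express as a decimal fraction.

n-butane enters only via L and leaves only via the purge: 939×0.263 = 0.083×(n-butane in W), and the separation unit passes all n-butane, so n-butane in D = n-butane in W = 2975.4 g/s.
butadiene in D: m_A = 939×0.737 + (1−0.083)·(1−0.722)·m_A, so m_A = 692.04/0.7451 = 928.82 g/s.
D = 928.82 + 2975.4 = 3904.2 g/s.
n-butane fraction in D = 2975.4/3904.2 = 0.762.

0.762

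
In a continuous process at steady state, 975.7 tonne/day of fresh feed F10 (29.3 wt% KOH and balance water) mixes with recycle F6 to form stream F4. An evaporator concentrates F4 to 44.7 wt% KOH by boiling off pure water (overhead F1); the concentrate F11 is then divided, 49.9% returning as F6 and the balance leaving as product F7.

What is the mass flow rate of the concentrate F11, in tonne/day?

Overall KOH balance (none leaves overhead): KOH in fresh feed = KOH in product, i.e. 975.7×0.293 = (1−0.499)·F11·0.447.
F11 = 285.88/(0.447×0.501) = 1276.6 tonne/day.

1277 tonne/day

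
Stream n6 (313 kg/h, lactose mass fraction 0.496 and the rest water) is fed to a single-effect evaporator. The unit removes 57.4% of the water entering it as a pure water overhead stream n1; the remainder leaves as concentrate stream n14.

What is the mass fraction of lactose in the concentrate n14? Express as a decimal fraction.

0.698

lactose is not removed: 313×0.496 = 155.25 kg/h of lactose enters n14.
water entering = 313×0.504 = 157.75 kg/h; overhead removed = 0.574×157.75 = 90.55 kg/h.
Concentrate = 313 − 90.55 = 222.45 kg/h.
Mass fraction = 155.25/222.45 = 0.698.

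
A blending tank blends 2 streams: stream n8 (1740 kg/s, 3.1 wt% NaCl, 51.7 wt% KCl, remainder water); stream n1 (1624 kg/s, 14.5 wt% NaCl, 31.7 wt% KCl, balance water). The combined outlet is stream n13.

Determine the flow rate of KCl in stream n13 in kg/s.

KCl out = KCl in = 1740×0.517 + 1624×0.317 = 1414.4 kg/s.

1414 kg/s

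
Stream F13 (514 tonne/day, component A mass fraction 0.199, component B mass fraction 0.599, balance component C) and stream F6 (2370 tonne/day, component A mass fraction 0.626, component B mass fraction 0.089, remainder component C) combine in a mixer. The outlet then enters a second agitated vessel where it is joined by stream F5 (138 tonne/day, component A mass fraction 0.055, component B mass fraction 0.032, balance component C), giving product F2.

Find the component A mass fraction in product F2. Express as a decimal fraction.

Overall, product flow = 3022 tonne/day.
component A in = 514×0.199 + 2370×0.626 + 138×0.055 = 1593.5 tonne/day.
component A fraction in F2 = 0.527.

0.527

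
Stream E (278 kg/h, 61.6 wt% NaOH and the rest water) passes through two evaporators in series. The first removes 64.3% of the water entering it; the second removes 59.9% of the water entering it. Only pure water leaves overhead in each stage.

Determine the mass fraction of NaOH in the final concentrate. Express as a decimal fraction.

0.918

water in feed = 278×0.384 = 106.75 kg/h.
After stage 1: water left = (1−0.643)×106.75 = 38.11; stream total = 209.36 kg/h.
After stage 2: water left = (1−0.599)×38.11 = 15.282; final concentrate = 186.53 kg/h.
NaOH fraction = 171.25/186.53 = 0.918.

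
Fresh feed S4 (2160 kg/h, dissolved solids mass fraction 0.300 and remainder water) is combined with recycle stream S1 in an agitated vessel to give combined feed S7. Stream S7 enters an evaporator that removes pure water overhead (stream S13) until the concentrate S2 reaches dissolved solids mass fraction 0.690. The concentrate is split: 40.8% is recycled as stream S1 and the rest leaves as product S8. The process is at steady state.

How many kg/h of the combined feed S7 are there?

2807 kg/h

Overall dissolved solids balance (none leaves overhead): dissolved solids in fresh feed = dissolved solids in product, i.e. 2160×0.300 = (1−0.408)·S2·0.690.
S2 = 648/(0.690×0.592) = 1586.4 kg/h.
Recycle S1 = 0.408×1586.4 = 647.24 kg/h.
Combined feed S7 = 2160 + 647.24 = 2807.2 kg/h.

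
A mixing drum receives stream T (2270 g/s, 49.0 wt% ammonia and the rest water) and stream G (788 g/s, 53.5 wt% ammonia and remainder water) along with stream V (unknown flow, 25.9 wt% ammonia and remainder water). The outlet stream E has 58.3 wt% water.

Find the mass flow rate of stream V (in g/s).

Let V be the unknown flow. Total out = 3058 + V.
water balance: 1524.1 + 0.741·V = 0.583·(3058 + V)
(0.741 − 0.583)·V = 0.583×3058 − 1524.1 = 258.69
V = 258.69 / 0.158 = 1637.3 g/s

1637 g/s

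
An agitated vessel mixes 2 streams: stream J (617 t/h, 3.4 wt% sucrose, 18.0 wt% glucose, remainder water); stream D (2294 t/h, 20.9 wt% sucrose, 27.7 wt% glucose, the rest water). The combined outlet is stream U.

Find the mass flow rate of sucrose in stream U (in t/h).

sucrose out = sucrose in = 617×0.034 + 2294×0.209 = 500.42 t/h.

500.4 t/h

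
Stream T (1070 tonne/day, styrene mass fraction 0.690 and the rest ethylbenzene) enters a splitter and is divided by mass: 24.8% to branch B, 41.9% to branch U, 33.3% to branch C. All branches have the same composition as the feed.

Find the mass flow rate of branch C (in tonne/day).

356.3 tonne/day

Branch C flow = 0.333×1070 = 356.31 tonne/day.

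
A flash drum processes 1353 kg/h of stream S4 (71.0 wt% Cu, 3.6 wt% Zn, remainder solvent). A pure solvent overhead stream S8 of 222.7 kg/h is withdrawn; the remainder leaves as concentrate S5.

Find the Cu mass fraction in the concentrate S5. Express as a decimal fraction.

0.8499

Cu is not removed: 1353×0.710 = 960.63 kg/h of Cu enters S5.
Concentrate = 1353 − 222.7 = 1130.3 kg/h.
Mass fraction = 960.63/1130.3 = 0.8499.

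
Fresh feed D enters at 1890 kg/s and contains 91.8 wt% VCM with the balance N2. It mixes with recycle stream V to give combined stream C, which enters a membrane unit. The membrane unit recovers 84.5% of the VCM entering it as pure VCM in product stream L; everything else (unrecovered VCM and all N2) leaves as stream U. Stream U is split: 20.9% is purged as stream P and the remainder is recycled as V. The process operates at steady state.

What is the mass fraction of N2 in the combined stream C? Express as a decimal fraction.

0.273

N2 enters only via D and leaves only via the purge: 1890×0.082 = 0.209×(N2 in U), and the membrane unit passes all N2, so N2 in C = N2 in U = 741.53 kg/s.
VCM in C: m_A = 1890×0.918 + (1−0.209)·(1−0.845)·m_A, so m_A = 1735/0.8774 = 1977.5 kg/s.
C = 1977.5 + 741.53 = 2719 kg/s.
N2 fraction in C = 741.53/2719 = 0.273.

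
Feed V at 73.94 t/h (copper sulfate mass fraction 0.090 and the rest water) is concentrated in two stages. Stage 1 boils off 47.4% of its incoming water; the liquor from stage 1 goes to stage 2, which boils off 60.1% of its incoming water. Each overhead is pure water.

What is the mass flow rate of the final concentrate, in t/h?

water in feed = 73.94×0.910 = 67.285 t/h.
After stage 1: water left = (1−0.474)×67.285 = 35.392; stream total = 42.047 t/h.
After stage 2: water left = (1−0.601)×35.392 = 14.121; final concentrate = 20.776 t/h.

20.78 t/h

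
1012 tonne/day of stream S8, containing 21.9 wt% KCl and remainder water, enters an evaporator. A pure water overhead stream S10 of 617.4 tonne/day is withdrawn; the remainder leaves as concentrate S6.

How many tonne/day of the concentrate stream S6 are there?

394.6 tonne/day

Concentrate = 1012 − 617.4 = 394.6 tonne/day.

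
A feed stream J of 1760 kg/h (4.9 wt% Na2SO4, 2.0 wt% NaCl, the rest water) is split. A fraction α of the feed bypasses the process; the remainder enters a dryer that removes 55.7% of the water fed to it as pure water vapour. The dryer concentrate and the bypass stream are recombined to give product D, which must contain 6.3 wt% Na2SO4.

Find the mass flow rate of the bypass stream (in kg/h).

All 1760×0.049 = 86.24 kg/h of Na2SO4 reaches D, so D = 86.24/0.063 = 1368.9 kg/h and vapour = 391.11 kg/h.
The evaporator receives (1−α)·1760 of feed at 0.931 water and removes 0.557 of that water:
0.557×0.931×(1−α)×1760 = 391.11
(1−α) = 391.11/912.68 = 0.4285;  α = 0.5715.
Bypass flow = 0.5715×1760 = 1005.8 kg/h.

1006 kg/h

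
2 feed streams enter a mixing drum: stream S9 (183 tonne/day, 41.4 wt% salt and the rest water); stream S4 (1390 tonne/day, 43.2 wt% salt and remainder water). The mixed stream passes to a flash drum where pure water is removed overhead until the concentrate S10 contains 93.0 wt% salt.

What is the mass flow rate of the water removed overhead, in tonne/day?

salt entering = 183×0.414 + 1390×0.432 = 676.24 tonne/day.
All salt reports to S10, so S10 = 676.24/0.930 = 727.14 tonne/day.
Total feed = 1573 tonne/day; overhead = 1573 − 727.14 = 845.86 tonne/day.

845.9 tonne/day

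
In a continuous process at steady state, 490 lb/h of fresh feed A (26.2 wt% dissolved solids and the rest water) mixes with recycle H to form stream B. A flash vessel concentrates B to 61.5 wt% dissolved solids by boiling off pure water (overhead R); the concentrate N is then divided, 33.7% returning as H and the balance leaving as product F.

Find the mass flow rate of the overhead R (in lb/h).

281.3 lb/h

Overall dissolved solids balance (none leaves overhead): dissolved solids in fresh feed = dissolved solids in product, i.e. 490×0.262 = (1−0.337)·N·0.615.
N = 128.38/(0.615×0.663) = 314.85 lb/h.
Recycle H = 0.337×314.85 = 106.11 lb/h.
Combined feed B = 490 + 106.11 = 596.11 lb/h.
Overhead R = B − N = 596.11 − 314.85 = 281.25 lb/h.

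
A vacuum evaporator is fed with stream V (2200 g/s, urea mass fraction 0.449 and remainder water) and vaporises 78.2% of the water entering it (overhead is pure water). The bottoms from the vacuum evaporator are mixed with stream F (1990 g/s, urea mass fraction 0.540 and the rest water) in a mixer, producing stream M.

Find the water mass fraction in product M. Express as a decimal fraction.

0.364

Vapour removed = 0.782×0.551×2200 = 947.94 g/s; concentrate = 1252.1 g/s.
water reaching the mixer = 264.26 (from concentrate) + 1990×0.460 = 1179.7 g/s.
Product flow = 1252.1 + 1990 = 3242.1 g/s; water fraction = 0.364.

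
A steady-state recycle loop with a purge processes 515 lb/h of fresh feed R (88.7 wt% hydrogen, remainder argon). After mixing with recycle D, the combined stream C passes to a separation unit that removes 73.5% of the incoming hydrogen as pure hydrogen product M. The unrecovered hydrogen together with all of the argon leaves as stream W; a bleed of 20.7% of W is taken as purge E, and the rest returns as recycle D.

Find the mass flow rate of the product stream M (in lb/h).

hydrogen in C: m_A = 515×0.887 + (1−0.207)·(1−0.735)·m_A, so m_A = 456.81/0.7899 = 578.34 lb/h.
Product M = 0.735×578.34 = 425.08 lb/h.

425.1 lb/h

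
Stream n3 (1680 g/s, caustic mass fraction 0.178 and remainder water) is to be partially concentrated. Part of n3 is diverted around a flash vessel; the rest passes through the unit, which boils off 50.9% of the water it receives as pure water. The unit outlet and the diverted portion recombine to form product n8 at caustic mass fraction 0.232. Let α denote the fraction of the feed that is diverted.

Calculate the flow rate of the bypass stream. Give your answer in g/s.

745.4 g/s

All 1680×0.178 = 299.04 g/s of caustic reaches n8, so n8 = 299.04/0.232 = 1289 g/s and vapour = 391.03 g/s.
The evaporator receives (1−α)·1680 of feed at 0.822 water and removes 0.509 of that water:
0.509×0.822×(1−α)×1680 = 391.03
(1−α) = 391.03/702.91 = 0.5563;  α = 0.4437.
Bypass flow = 0.4437×1680 = 745.4 g/s.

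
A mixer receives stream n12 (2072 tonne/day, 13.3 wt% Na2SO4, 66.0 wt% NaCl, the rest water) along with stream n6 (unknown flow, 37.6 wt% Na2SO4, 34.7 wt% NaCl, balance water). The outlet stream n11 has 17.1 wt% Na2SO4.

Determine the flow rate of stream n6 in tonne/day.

384.1 tonne/day

Let n6 be the unknown flow. Total out = 2072 + n6.
Na2SO4 balance: 275.58 + 0.376·n6 = 0.171·(2072 + n6)
(0.376 − 0.171)·n6 = 0.171×2072 − 275.58 = 78.736
n6 = 78.736 / 0.205 = 384.08 tonne/day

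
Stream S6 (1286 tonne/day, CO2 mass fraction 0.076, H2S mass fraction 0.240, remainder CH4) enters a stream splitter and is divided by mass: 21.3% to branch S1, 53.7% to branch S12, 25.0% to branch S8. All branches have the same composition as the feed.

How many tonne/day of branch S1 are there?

Branch S1 flow = 0.213×1286 = 273.92 tonne/day.

273.9 tonne/day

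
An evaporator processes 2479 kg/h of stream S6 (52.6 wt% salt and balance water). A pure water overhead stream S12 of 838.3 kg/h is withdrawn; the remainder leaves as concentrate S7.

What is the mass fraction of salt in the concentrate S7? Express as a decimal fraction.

0.795

salt is not removed: 2479×0.526 = 1304 kg/h of salt enters S7.
Concentrate = 2479 − 838.3 = 1640.7 kg/h.
Mass fraction = 1304/1640.7 = 0.795.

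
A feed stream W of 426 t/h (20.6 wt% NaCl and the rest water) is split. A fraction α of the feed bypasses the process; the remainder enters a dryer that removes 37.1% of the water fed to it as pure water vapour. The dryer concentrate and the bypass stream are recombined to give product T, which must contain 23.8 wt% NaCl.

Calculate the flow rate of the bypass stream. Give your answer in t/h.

All 426×0.206 = 87.756 t/h of NaCl reaches T, so T = 87.756/0.238 = 368.72 t/h and vapour = 57.277 t/h.
The evaporator receives (1−α)·426 of feed at 0.794 water and removes 0.371 of that water:
0.371×0.794×(1−α)×426 = 57.277
(1−α) = 57.277/125.49 = 0.4564;  α = 0.5436.
Bypass flow = 0.5436×426 = 231.56 t/h.

231.6 t/h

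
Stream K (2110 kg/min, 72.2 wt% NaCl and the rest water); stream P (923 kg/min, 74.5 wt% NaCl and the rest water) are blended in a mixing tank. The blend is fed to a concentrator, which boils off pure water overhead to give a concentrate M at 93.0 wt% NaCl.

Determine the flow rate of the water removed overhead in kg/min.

NaCl entering = 2110×0.722 + 923×0.745 = 2211.1 kg/min.
All NaCl reports to M, so M = 2211.1/0.930 = 2377.5 kg/min.
Total feed = 3033 kg/min; overhead = 3033 − 2377.5 = 655.52 kg/min.

655.5 kg/min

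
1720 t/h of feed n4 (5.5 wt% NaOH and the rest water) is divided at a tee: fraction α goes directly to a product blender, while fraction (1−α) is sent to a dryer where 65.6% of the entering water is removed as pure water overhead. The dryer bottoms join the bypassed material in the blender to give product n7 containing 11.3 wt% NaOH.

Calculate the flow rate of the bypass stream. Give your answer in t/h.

All 1720×0.055 = 94.6 t/h of NaOH reaches n7, so n7 = 94.6/0.113 = 837.17 t/h and vapour = 882.83 t/h.
The evaporator receives (1−α)·1720 of feed at 0.945 water and removes 0.656 of that water:
0.656×0.945×(1−α)×1720 = 882.83
(1−α) = 882.83/1066.3 = 0.8280;  α = 0.1720.
Bypass flow = 0.1720×1720 = 295.89 t/h.

295.9 t/h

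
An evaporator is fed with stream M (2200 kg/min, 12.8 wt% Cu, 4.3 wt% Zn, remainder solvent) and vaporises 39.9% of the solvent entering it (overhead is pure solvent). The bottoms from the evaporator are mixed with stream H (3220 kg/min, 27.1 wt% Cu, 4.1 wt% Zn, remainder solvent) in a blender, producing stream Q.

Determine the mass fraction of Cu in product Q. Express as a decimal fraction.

0.246

Vapour removed = 0.399×0.829×2200 = 727.7 kg/min; concentrate = 1472.3 kg/min.
Cu reaching the mixer = 281.6 (from concentrate) + 3220×0.271 = 1154.2 kg/min.
Product flow = 1472.3 + 3220 = 4692.3 kg/min; Cu fraction = 0.246.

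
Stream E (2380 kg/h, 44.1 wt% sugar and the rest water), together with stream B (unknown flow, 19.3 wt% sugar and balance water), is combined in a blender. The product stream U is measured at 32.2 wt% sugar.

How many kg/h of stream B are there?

Let B be the unknown flow. Total out = 2380 + B.
sugar balance: 1049.6 + 0.193·B = 0.322·(2380 + B)
(0.193 − 0.322)·B = 0.322×2380 − 1049.6 = -283.22
B = -283.22 / -0.129 = 2195.5 kg/h

2196 kg/h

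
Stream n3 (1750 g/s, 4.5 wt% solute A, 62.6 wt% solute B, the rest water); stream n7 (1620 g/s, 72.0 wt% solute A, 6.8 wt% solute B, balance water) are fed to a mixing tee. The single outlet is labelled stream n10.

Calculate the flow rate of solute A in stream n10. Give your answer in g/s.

1245 g/s

solute A out = solute A in = 1750×0.045 + 1620×0.720 = 1245.1 g/s.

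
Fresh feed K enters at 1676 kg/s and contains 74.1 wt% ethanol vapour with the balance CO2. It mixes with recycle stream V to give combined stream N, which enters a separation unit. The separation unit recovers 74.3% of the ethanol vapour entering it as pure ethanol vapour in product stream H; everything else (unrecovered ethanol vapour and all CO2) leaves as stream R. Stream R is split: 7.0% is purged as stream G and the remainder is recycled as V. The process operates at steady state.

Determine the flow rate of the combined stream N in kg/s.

7833 kg/s

CO2 enters only via K and leaves only via the purge: 1676×0.259 = 0.070×(CO2 in R), and the separation unit passes all CO2, so CO2 in N = CO2 in R = 6201.2 kg/s.
ethanol vapour in N: m_A = 1676×0.741 + (1−0.070)·(1−0.743)·m_A, so m_A = 1241.9/0.7610 = 1632 kg/s.
N = 1632 + 6201.2 = 7833.2 kg/s.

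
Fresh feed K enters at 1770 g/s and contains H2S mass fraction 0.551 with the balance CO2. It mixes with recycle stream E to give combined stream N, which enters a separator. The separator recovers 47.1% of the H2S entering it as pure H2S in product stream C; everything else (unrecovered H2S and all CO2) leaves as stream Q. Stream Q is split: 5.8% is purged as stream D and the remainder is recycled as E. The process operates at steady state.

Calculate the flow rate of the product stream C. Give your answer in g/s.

915.6 g/s

H2S in N: m_A = 1770×0.551 + (1−0.058)·(1−0.471)·m_A, so m_A = 975.27/0.5017 = 1944 g/s.
Product C = 0.471×1944 = 915.62 g/s.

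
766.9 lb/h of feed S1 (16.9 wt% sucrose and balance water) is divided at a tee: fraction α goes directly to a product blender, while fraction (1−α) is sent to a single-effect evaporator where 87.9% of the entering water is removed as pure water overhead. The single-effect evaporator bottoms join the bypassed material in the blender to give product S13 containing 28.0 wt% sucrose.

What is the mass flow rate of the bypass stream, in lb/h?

350.7 lb/h

All 766.9×0.169 = 129.61 lb/h of sucrose reaches S13, so S13 = 129.61/0.280 = 462.88 lb/h and vapour = 304.02 lb/h.
The evaporator receives (1−α)·766.9 of feed at 0.831 water and removes 0.879 of that water:
0.879×0.831×(1−α)×766.9 = 304.02
(1−α) = 304.02/560.18 = 0.5427;  α = 0.4573.
Bypass flow = 0.4573×766.9 = 350.69 lb/h.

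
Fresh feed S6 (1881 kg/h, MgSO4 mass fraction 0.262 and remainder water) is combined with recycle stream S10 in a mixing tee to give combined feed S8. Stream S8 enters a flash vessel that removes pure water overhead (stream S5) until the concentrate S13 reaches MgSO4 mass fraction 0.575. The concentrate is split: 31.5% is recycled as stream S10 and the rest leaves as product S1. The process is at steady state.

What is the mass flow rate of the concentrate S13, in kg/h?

Overall MgSO4 balance (none leaves overhead): MgSO4 in fresh feed = MgSO4 in product, i.e. 1881×0.262 = (1−0.315)·S13·0.575.
S13 = 492.82/(0.575×0.685) = 1251.2 kg/h.

1251 kg/h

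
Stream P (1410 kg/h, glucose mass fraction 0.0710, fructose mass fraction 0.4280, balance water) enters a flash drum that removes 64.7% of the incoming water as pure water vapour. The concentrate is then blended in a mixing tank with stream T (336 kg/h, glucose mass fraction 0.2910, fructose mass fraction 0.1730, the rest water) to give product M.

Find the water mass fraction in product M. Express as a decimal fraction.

0.3332

Vapour removed = 0.647×0.501×1410 = 457.05 kg/h; concentrate = 952.95 kg/h.
water reaching the mixer = 249.36 (from concentrate) + 336×0.536 = 429.46 kg/h.
Product flow = 952.95 + 336 = 1289 kg/h; water fraction = 0.3332.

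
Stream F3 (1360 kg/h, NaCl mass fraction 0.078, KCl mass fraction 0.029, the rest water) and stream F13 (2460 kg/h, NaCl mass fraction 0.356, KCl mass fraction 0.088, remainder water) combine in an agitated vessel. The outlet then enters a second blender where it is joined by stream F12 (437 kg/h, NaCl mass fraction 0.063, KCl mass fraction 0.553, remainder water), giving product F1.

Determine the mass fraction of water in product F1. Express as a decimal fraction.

Overall, product flow = 4257 kg/h.
water in = 1360×0.893 + 2460×0.556 + 437×0.384 = 2750 kg/h.
water fraction in F1 = 0.646.

0.646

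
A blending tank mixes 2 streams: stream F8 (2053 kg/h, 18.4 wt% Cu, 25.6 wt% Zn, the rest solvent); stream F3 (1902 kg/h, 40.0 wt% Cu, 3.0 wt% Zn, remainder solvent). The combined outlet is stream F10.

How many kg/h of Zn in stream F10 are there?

582.6 kg/h

Zn out = Zn in = 2053×0.256 + 1902×0.030 = 582.63 kg/h.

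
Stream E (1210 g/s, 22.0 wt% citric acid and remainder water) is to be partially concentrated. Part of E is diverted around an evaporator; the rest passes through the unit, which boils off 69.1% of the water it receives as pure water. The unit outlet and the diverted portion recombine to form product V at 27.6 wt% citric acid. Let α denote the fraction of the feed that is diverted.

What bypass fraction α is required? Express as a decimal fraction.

All 1210×0.220 = 266.2 g/s of citric acid reaches V, so V = 266.2/0.276 = 964.49 g/s and vapour = 245.51 g/s.
The evaporator receives (1−α)·1210 of feed at 0.780 water and removes 0.691 of that water:
0.691×0.780×(1−α)×1210 = 245.51
(1−α) = 245.51/652.17 = 0.3764;  α = 0.6236.

0.624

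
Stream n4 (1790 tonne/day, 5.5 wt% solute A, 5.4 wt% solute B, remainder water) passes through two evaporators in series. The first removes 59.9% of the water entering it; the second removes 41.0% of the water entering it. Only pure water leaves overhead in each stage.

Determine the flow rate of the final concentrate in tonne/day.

572.4 tonne/day

water in feed = 1790×0.891 = 1594.9 tonne/day.
After stage 1: water left = (1−0.599)×1594.9 = 639.55; stream total = 834.66 tonne/day.
After stage 2: water left = (1−0.410)×639.55 = 377.34; final concentrate = 572.45 tonne/day.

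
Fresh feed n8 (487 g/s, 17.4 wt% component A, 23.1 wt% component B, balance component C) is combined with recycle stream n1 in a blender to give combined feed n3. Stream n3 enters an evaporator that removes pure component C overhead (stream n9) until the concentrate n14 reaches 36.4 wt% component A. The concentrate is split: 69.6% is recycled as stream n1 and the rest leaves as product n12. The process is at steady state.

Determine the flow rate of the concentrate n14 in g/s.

Overall component A balance (none leaves overhead): component A in fresh feed = component A in product, i.e. 487×0.174 = (1−0.696)·n14·0.364.
n14 = 84.738/(0.364×0.304) = 765.78 g/s.

765.8 g/s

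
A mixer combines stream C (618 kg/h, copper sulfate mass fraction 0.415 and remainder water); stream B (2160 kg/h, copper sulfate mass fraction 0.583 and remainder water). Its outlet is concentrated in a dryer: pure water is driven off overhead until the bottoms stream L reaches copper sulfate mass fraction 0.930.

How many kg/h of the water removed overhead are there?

1148 kg/h

copper sulfate entering = 618×0.415 + 2160×0.583 = 1515.8 kg/h.
All copper sulfate reports to L, so L = 1515.8/0.930 = 1629.8 kg/h.
Total feed = 2778 kg/h; overhead = 2778 − 1629.8 = 1148.2 kg/h.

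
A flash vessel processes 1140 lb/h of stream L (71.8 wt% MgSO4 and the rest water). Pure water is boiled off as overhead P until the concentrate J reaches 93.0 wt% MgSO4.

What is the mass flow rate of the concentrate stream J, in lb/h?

MgSO4 is conserved: 1140×0.718 = 818.52 lb/h all reports to the concentrate.
Concentrate = 818.52/(target fraction) = 880.13 lb/h.

880.1 lb/h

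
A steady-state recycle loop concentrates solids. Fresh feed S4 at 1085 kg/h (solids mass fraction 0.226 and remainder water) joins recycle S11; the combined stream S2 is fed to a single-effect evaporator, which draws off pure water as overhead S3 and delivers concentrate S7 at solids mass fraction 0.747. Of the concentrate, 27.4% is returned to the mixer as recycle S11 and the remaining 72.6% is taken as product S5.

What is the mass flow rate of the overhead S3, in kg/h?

Overall solids balance (none leaves overhead): solids in fresh feed = solids in product, i.e. 1085×0.226 = (1−0.274)·S7·0.747.
S7 = 245.21/(0.747×0.726) = 452.15 kg/h.
Recycle S11 = 0.274×452.15 = 123.89 kg/h.
Combined feed S2 = 1085 + 123.89 = 1208.9 kg/h.
Overhead S3 = S2 − S7 = 1208.9 − 452.15 = 756.74 kg/h.

756.7 kg/h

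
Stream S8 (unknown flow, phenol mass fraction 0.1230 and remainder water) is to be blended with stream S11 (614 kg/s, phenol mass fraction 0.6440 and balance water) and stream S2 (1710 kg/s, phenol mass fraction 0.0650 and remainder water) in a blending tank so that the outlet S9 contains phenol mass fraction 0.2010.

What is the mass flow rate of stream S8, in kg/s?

Let S8 be the unknown flow. Total out = 2324 + S8.
phenol balance: 506.57 + 0.123·S8 = 0.201·(2324 + S8)
(0.123 − 0.201)·S8 = 0.201×2324 − 506.57 = -39.442
S8 = -39.442 / -0.078 = 505.67 kg/s

505.7 kg/s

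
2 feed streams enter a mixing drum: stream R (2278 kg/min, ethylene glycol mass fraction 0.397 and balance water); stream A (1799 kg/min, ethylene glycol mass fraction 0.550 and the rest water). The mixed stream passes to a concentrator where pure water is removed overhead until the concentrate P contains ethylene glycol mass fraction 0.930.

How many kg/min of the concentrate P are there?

ethylene glycol entering = 2278×0.397 + 1799×0.550 = 1893.8 kg/min.
All ethylene glycol reports to P, so P = 1893.8/0.930 = 2036.4 kg/min.

2036 kg/min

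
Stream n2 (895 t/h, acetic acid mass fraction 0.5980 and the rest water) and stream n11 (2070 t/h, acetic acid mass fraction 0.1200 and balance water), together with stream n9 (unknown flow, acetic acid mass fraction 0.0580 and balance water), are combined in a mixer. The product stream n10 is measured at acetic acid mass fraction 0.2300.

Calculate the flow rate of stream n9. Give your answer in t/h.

591 t/h

Let n9 be the unknown flow. Total out = 2965 + n9.
acetic acid balance: 783.61 + 0.058·n9 = 0.230·(2965 + n9)
(0.058 − 0.230)·n9 = 0.230×2965 − 783.61 = -101.66
n9 = -101.66 / -0.172 = 591.05 t/h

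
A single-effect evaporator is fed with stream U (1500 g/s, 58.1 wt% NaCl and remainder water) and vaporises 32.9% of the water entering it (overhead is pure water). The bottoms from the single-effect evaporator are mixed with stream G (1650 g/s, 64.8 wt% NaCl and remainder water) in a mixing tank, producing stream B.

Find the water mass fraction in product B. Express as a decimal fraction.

Vapour removed = 0.329×0.419×1500 = 206.78 g/s; concentrate = 1293.2 g/s.
water reaching the mixer = 421.72 (from concentrate) + 1650×0.352 = 1002.5 g/s.
Product flow = 1293.2 + 1650 = 2943.2 g/s; water fraction = 0.341.

0.341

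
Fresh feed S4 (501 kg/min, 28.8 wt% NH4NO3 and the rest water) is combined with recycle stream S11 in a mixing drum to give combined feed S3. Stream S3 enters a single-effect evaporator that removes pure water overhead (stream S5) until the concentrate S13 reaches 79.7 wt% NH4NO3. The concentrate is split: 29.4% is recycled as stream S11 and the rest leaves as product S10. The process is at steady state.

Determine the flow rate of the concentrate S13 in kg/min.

256.4 kg/min

Overall NH4NO3 balance (none leaves overhead): NH4NO3 in fresh feed = NH4NO3 in product, i.e. 501×0.288 = (1−0.294)·S13·0.797.
S13 = 144.29/(0.797×0.706) = 256.43 kg/min.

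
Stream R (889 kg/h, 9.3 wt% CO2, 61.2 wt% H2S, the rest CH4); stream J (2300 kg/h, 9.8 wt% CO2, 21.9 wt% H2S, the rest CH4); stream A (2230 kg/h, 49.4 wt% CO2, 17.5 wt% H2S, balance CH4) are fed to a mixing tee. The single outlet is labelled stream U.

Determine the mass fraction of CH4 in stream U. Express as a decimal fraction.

Total flow out = 889 + 2300 + 2230 = 5419 kg/h.
CH4 in = 889×0.295 + 2300×0.683 + 2230×0.331 = 2571.3 kg/h.
CH4 mass fraction in U = 2571.3/5419 = 0.474.

0.474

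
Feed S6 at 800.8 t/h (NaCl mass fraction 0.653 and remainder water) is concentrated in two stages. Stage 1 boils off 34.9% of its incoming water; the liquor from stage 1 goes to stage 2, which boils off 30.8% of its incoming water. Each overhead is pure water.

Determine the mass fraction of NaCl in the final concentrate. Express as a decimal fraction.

0.807

water in feed = 800.8×0.347 = 277.88 t/h.
After stage 1: water left = (1−0.349)×277.88 = 180.9; stream total = 703.82 t/h.
After stage 2: water left = (1−0.308)×180.9 = 125.18; final concentrate = 648.1 t/h.
NaCl fraction = 522.92/648.1 = 0.807.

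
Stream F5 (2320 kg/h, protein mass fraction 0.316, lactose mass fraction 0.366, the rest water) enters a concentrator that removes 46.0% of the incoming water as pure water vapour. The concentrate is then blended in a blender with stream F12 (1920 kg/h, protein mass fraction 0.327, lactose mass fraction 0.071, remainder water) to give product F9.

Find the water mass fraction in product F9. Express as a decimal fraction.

0.398

Vapour removed = 0.460×0.318×2320 = 339.37 kg/h; concentrate = 1980.6 kg/h.
water reaching the mixer = 398.39 (from concentrate) + 1920×0.602 = 1554.2 kg/h.
Product flow = 1980.6 + 1920 = 3900.6 kg/h; water fraction = 0.398.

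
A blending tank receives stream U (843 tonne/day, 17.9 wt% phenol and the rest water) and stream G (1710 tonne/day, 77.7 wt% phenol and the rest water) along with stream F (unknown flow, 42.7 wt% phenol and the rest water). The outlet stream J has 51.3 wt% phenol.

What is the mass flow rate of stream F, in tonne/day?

1975 tonne/day

Let F be the unknown flow. Total out = 2553 + F.
phenol balance: 1479.6 + 0.427·F = 0.513·(2553 + F)
(0.427 − 0.513)·F = 0.513×2553 − 1479.6 = -169.88
F = -169.88 / -0.086 = 1975.3 tonne/day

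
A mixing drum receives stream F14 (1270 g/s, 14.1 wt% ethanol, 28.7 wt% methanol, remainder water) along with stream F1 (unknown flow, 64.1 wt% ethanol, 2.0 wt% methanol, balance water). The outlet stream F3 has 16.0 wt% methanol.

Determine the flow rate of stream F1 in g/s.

1152 g/s

Let F1 be the unknown flow. Total out = 1270 + F1.
methanol balance: 364.49 + 0.020·F1 = 0.160·(1270 + F1)
(0.020 − 0.160)·F1 = 0.160×1270 − 364.49 = -161.29
F1 = -161.29 / -0.140 = 1152.1 g/s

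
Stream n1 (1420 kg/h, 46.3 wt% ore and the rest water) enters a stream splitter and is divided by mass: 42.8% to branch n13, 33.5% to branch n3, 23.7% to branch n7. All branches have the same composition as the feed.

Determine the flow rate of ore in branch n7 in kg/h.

Branch n7 total = 0.237×1420 = 336.54 kg/h.
ore in n7 = 0.463×336.54 = 155.82 kg/h.

155.8 kg/h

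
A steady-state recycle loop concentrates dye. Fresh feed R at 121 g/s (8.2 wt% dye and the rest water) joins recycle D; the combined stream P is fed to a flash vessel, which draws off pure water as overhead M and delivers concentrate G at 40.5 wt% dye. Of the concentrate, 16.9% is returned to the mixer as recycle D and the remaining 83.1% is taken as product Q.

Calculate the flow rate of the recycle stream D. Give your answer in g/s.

4.982 g/s

Overall dye balance (none leaves overhead): dye in fresh feed = dye in product, i.e. 121×0.082 = (1−0.169)·G·0.405.
G = 9.922/(0.405×0.831) = 29.481 g/s.
Recycle D = 0.169×29.481 = 4.9823 g/s.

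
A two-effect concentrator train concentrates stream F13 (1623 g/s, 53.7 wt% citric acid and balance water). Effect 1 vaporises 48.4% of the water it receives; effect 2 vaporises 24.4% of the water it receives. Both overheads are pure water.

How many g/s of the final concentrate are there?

water in feed = 1623×0.463 = 751.45 g/s.
After stage 1: water left = (1−0.484)×751.45 = 387.75; stream total = 1259.3 g/s.
After stage 2: water left = (1−0.244)×387.75 = 293.14; final concentrate = 1164.7 g/s.

1165 g/s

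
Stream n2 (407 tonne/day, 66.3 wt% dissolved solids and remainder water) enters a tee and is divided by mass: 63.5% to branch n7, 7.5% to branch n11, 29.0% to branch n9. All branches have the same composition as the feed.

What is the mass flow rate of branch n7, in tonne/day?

Branch n7 flow = 0.635×407 = 258.44 tonne/day.

258.4 tonne/day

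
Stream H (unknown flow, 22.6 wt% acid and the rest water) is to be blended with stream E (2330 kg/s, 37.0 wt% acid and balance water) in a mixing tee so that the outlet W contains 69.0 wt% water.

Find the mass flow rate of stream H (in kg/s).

1664 kg/s

Let H be the unknown flow. Total out = 2330 + H.
water balance: 1467.9 + 0.774·H = 0.690·(2330 + H)
(0.774 − 0.690)·H = 0.690×2330 − 1467.9 = 139.8
H = 139.8 / 0.084 = 1664.3 kg/s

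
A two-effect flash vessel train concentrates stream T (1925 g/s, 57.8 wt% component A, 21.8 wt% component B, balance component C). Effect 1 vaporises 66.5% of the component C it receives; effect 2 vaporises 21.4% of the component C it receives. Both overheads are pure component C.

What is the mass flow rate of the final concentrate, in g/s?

component C in feed = 1925×0.204 = 392.7 g/s.
After stage 1: component C left = (1−0.665)×392.7 = 131.55; stream total = 1663.9 g/s.
After stage 2: component C left = (1−0.214)×131.55 = 103.4; final concentrate = 1635.7 g/s.

1636 g/s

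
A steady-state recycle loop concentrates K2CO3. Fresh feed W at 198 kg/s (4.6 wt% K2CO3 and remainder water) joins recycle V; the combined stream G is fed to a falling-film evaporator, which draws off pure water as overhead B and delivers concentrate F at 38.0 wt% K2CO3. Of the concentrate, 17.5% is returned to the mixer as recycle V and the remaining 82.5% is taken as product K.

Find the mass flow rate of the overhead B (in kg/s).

Overall K2CO3 balance (none leaves overhead): K2CO3 in fresh feed = K2CO3 in product, i.e. 198×0.046 = (1−0.175)·F·0.380.
F = 9.108/(0.380×0.825) = 29.053 kg/s.
Recycle V = 0.175×29.053 = 5.0842 kg/s.
Combined feed G = 198 + 5.0842 = 203.08 kg/s.
Overhead B = G − F = 203.08 − 29.053 = 174.03 kg/s.

174 kg/s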